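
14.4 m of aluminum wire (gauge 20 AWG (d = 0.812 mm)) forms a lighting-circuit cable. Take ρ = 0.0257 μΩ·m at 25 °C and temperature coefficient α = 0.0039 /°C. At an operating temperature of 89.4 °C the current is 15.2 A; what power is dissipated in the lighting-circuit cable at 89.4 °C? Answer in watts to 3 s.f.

ρ = 0.0257 μΩ·m = 2.57×10^-8 Ω·m
A = π(0.812/2 mm)² = π(4.0600e-04 m)² = 5.178e-07 m²
R₍25₎ = ρL/A = (2.57×10^-8)(14.4)/(5.178e-07) = 0.7147 Ω
R₍89.4₎ = R₍25₎(1 + αΔT) = 0.7147 × (1 + 0.0039×64.4) = 0.8941 Ω
P = I²R = (15.2)² × 0.8941 = 207 W

207 W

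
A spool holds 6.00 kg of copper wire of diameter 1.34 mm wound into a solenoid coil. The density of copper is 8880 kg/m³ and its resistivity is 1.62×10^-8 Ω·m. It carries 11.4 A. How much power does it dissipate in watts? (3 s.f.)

A = π(d/2)² = π(6.7000e-04 m)² = 1.4103e-06 m²
L = m/(density·A) = 6/(8880×1.4103e-06) = 479.1 m
R = ρL/A = (1.62×10^-8)(479.1)/(1.4103e-06) = 5.504 Ω
P = I²R = (11.4)² × 5.504 = 715 W

715 W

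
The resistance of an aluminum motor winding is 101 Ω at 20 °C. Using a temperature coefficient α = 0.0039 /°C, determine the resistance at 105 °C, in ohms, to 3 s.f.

134 Ω

ΔT = 105 − 20 = 85 °C
R = R₀(1 + αΔT) = 101 × (1 + 0.0039×85) = 101 × 1.331 = 134 Ω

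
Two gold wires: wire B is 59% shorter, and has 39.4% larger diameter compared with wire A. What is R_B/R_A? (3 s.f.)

R ∝ L/d², so R_B/R_A = (1 − 59/100) × (1 + 39.4/100)⁻²
= 0.41 × 0.5146 = 0.211

0.211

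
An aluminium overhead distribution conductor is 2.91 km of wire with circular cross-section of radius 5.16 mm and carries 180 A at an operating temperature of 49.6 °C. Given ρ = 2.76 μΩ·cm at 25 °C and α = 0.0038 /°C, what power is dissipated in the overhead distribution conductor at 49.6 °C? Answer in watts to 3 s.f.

ρ = 2.76 μΩ·cm = 2.76×10^-8 Ω·m
A = πr² = π(5.1600e-03 m)² = 8.365e-05 m²
R₍25₎ = ρL/A = (2.76×10^-8)(2910)/(8.365e-05) = 0.9602 Ω
R₍49.6₎ = R₍25₎(1 + αΔT) = 0.9602 × (1 + 0.0038×24.6) = 1.05 Ω
P = I²R = (180)² × 1.05 = 34000 W

34000 W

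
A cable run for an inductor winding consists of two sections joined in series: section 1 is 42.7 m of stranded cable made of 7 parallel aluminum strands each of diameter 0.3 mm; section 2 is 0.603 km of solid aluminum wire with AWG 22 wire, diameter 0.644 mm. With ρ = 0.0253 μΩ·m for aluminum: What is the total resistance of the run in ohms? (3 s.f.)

ρ = 0.0253 μΩ·m = 2.53×10^-8 Ω·m
Section 1: A_strand = π(1.5000e-04)² = 7.069e-08 m²; R₁ = ρL/(N·A_s) = (2.53×10^-8)(42.7)/(7×7.069e-08) = 2.183 Ω
Section 2: A = π(0.644/2 mm)² = π(3.2200e-04 m)² = 3.257e-07 m²
R₂ = (2.53×10^-8)(603)/(3.257e-07) = 46.84 Ω
R = R₁ + R₂ = 49.0 Ω

49.0 Ω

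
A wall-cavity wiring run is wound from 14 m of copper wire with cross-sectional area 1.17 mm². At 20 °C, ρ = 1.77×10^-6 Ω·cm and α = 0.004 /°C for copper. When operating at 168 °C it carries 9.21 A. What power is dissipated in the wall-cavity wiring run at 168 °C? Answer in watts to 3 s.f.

28.6 W

ρ = 1.77×10^-6 Ω·cm = 1.77×10^-8 Ω·m
A = 1.17 mm² = 1.170e-06 m²
R₍20₎ = ρL/A = (1.77×10^-8)(14)/(1.170e-06) = 0.2118 Ω
R₍168₎ = R₍20₎(1 + αΔT) = 0.2118 × (1 + 0.004×148) = 0.3372 Ω
P = I²R = (9.21)² × 0.3372 = 28.6 W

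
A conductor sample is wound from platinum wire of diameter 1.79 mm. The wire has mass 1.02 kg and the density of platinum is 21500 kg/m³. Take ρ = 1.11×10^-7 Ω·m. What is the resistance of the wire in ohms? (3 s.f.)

A = π(d/2)² = π(8.9500e-04 m)² = 2.5165e-06 m²
L = m/(density·A) = 1.02/(21500×2.5165e-06) = 18.85 m
R = ρL/A = (1.11×10^-7)(18.85)/(2.5165e-06) = 0.832 Ω

0.832 Ω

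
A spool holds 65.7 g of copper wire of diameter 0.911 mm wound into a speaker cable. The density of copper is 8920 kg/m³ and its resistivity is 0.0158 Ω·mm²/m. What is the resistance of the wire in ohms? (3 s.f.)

0.274 Ω

ρ = 0.0158 Ω·mm²/m = 1.58×10^-8 Ω·m
A = π(d/2)² = π(4.5550e-04 m)² = 6.5182e-07 m²
L = m/(density·A) = 0.0657/(8920×6.5182e-07) = 11.3 m
R = ρL/A = (1.58×10^-8)(11.3)/(6.5182e-07) = 0.274 Ω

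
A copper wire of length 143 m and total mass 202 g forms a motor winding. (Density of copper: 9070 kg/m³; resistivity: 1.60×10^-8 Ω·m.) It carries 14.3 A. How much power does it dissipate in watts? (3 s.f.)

3000 W

A = m/(density·L) = 0.202/(9070×143) = 1.5574e-07 m²
R = ρL/A = (1.60×10^-8)(143)/(1.5574e-07) = 14.69 Ω
P = I²R = (14.3)² × 14.69 = 3000 W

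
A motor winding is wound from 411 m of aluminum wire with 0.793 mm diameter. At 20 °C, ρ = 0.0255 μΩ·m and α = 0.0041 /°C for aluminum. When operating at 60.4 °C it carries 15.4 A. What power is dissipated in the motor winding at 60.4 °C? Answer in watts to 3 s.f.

ρ = 0.0255 μΩ·m = 2.55×10^-8 Ω·m
A = π(d/2)² = π(3.9650e-04 m)² = 4.939e-07 m²
R₍20₎ = ρL/A = (2.55×10^-8)(411)/(4.939e-07) = 21.22 Ω
R₍60.4₎ = R₍20₎(1 + αΔT) = 21.22 × (1 + 0.0041×40.4) = 24.73 Ω
P = I²R = (15.4)² × 24.73 = 5870 W

5870 W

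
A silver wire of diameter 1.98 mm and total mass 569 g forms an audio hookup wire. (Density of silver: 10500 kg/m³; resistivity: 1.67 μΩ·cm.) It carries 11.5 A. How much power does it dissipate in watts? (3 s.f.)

12.6 W

ρ = 1.67 μΩ·cm = 1.67×10^-8 Ω·m
A = π(d/2)² = π(9.9000e-04 m)² = 3.0791e-06 m²
L = m/(density·A) = 0.569/(10500×3.0791e-06) = 17.6 m
R = ρL/A = (1.67×10^-8)(17.6)/(3.0791e-06) = 0.09546 Ω
P = I²R = (11.5)² × 0.09546 = 12.6 W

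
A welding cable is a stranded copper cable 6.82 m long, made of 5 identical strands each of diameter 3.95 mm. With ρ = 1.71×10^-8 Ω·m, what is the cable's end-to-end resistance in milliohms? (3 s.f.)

A_strand = π(1.9750e-03 m)² = 1.225e-05 m²
R_strand = ρL/A = (1.71×10^-8)(6.82)/(1.225e-05) = 0.009517 Ω
R_total = R_strand/N = 0.009517/5 = 1.90 mΩ

1.90 mΩ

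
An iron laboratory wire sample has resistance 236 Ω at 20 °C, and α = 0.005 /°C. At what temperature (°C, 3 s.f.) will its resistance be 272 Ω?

R = R₀(1 + α(T − T₀)) ⇒ T = T₀ + (R/R₀ − 1)/α
T = 20 + (272/236 − 1)/0.005 = 20 + (0.1525)/0.005 = 50.5 °C

50.5 °C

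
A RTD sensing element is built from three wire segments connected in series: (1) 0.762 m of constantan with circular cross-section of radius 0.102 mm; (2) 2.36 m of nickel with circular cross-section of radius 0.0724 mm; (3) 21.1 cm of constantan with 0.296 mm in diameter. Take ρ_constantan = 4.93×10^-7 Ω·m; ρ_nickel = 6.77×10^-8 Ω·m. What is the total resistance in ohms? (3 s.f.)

Seg 1: A = πr² = π(1.0200e-04 m)² = 3.269e-08 m²
R_1 = (4.93×10^-7)(0.762)/(3.269e-08) = 11.49 Ω
Seg 2: A = πr² = π(7.2400e-05 m)² = 1.647e-08 m²
R_2 = (6.77×10^-8)(2.36)/(1.647e-08) = 9.702 Ω
Seg 3: A = π(d/2)² = π(1.4800e-04 m)² = 6.881e-08 m²
R_3 = (4.93×10^-7)(0.211)/(6.881e-08) = 1.512 Ω
R_total = R_1 + R_2 + R_3 = 22.7 Ω

22.7 Ω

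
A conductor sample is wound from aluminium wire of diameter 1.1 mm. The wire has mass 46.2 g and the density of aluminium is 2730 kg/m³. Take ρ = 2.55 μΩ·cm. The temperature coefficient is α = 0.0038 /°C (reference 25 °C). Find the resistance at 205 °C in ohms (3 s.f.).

ρ = 2.55 μΩ·cm = 2.55×10^-8 Ω·m
A = π(d/2)² = π(5.5000e-04 m)² = 9.5033e-07 m²
L = m/(density·A) = 0.0462/(2730×9.5033e-07) = 17.81 m
R = ρL/A = (2.55×10^-8)(17.81)/(9.5033e-07) = 0.4778 Ω
R(205 °C) = 0.4778 × (1 + 0.0038×180) = 0.805 Ω

0.805 Ω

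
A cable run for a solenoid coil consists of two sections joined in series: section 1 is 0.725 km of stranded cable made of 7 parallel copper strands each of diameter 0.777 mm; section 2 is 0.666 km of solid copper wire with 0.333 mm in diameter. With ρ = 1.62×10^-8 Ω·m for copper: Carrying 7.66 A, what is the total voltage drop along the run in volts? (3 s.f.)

976 V

Section 1: A_strand = π(3.8850e-04)² = 4.742e-07 m²; R₁ = ρL/(N·A_s) = (1.62×10^-8)(725)/(7×4.742e-07) = 3.539 Ω
Section 2: A = π(d/2)² = π(1.6650e-04 m)² = 8.709e-08 m²
R₂ = (1.62×10^-8)(666)/(8.709e-08) = 123.9 Ω
R = R₁ + R₂ = 127.4 Ω
V = IR = 7.66 × 127.4 = 976 V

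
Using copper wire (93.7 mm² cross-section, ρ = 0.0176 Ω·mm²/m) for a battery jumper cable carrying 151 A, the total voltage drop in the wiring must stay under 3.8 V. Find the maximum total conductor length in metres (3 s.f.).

134 m

ρ = 0.0176 Ω·mm²/m = 1.76×10^-8 Ω·m
A = 93.7 mm² = 9.370e-05 m²
L_max = V_max·A/(1·ρI) = (3.8)(9.370e-05)/(1.76×10^-8×151) = 134 m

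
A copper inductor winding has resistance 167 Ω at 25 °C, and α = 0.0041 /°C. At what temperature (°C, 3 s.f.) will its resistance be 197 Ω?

R = R₀(1 + α(T − T₀)) ⇒ T = T₀ + (R/R₀ − 1)/α
T = 25 + (197/167 − 1)/0.0041 = 25 + (0.1796)/0.0041 = 68.8 °C

68.8 °C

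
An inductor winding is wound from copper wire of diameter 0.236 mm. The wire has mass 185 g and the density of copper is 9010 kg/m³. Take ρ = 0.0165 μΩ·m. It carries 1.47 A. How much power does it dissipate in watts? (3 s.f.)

ρ = 0.0165 μΩ·m = 1.65×10^-8 Ω·m
A = π(d/2)² = π(1.1800e-04 m)² = 4.3744e-08 m²
L = m/(density·A) = 0.185/(9010×4.3744e-08) = 469.4 m
R = ρL/A = (1.65×10^-8)(469.4)/(4.3744e-08) = 177.1 Ω
P = I²R = (1.47)² × 177.1 = 383 W

383 W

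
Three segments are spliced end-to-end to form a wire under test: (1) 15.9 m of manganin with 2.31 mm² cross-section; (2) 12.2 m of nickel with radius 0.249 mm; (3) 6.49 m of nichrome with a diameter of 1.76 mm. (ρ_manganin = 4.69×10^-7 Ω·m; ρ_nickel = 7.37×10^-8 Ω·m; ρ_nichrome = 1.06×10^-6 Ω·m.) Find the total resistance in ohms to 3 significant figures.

Seg 1: A = 2.31 mm² = 2.310e-06 m²
R_1 = (4.69×10^-7)(15.9)/(2.310e-06) = 3.228 Ω
Seg 2: A = πr² = π(2.4900e-04 m)² = 1.948e-07 m²
R_2 = (7.37×10^-8)(12.2)/(1.948e-07) = 4.616 Ω
Seg 3: A = π(d/2)² = π(8.8000e-04 m)² = 2.433e-06 m²
R_3 = (1.06×10^-6)(6.49)/(2.433e-06) = 2.828 Ω
R_total = R_1 + R_2 + R_3 = 10.7 Ω

10.7 Ω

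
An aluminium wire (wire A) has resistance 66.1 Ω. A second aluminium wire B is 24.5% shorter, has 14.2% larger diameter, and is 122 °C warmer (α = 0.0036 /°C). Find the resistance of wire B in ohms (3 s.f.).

R ∝ ρL/d² with ρ ∝ (1+αΔT), so R_B/R_A = (1 − 24.5/100) × (1 + 14.2/100)⁻² × (1 + 0.0036×122)
= 0.755 × 0.7668 × 1.439 = 0.8332
R_B = 0.8332 × 66.1 = 55.1 Ω

55.1 Ω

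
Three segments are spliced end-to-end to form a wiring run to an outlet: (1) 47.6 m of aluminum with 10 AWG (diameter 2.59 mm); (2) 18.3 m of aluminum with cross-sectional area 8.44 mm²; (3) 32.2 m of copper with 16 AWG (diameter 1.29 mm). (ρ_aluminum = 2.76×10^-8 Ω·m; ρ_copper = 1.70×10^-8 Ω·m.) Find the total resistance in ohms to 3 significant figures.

0.728 Ω

Seg 1: A = π(2.59/2 mm)² = π(1.2950e-03 m)² = 5.269e-06 m²
R_1 = (2.76×10^-8)(47.6)/(5.269e-06) = 0.2494 Ω
Seg 2: A = 8.44 mm² = 8.440e-06 m²
R_2 = (2.76×10^-8)(18.3)/(8.440e-06) = 0.05984 Ω
Seg 3: A = π(1.29/2 mm)² = π(6.4500e-04 m)² = 1.307e-06 m²
R_3 = (1.70×10^-8)(32.2)/(1.307e-06) = 0.4188 Ω
R_total = R_1 + R_2 + R_3 = 0.728 Ω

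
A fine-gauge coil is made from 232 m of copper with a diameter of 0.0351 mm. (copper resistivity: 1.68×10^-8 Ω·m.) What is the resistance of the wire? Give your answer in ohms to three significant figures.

A = π(d/2)² = π(1.7550e-05 m)² = 9.676e-10 m²
R = ρL/A = (1.68×10^-8)(232 m)/(9.676e-10 m²) = 4030 Ω

4030 Ω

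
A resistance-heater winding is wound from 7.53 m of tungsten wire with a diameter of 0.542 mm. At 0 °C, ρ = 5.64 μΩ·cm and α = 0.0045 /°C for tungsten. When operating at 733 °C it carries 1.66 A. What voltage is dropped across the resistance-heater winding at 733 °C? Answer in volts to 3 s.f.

13.1 V

ρ = 5.64 μΩ·cm = 5.64×10^-8 Ω·m
A = π(d/2)² = π(2.7100e-04 m)² = 2.307e-07 m²
R₍0₎ = ρL/A = (5.64×10^-8)(7.53)/(2.307e-07) = 1.841 Ω
R₍733₎ = R₍0₎(1 + αΔT) = 1.841 × (1 + 0.0045×733) = 7.912 Ω
V = IR = 1.66 × 7.912 = 13.1 V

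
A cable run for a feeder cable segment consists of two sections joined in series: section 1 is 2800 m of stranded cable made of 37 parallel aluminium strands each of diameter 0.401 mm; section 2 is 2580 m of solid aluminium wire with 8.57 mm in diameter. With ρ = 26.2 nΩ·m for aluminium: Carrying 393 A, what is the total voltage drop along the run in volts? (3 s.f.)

6630 V

ρ = 26.2 nΩ·m = 2.62×10^-8 Ω·m
Section 1: A_strand = π(2.0050e-04)² = 1.263e-07 m²; R₁ = ρL/(N·A_s) = (2.62×10^-8)(2800)/(37×1.263e-07) = 15.7 Ω
Section 2: A = π(d/2)² = π(4.2850e-03 m)² = 5.768e-05 m²
R₂ = (2.62×10^-8)(2580)/(5.768e-05) = 1.172 Ω
R = R₁ + R₂ = 16.87 Ω
V = IR = 393 × 16.87 = 6630 V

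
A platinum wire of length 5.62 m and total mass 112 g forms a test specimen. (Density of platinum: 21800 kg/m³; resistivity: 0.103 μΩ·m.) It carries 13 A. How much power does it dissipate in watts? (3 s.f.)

107 W

ρ = 0.103 μΩ·m = 1.03×10^-7 Ω·m
A = m/(density·L) = 0.112/(21800×5.62) = 9.1417e-07 m²
R = ρL/A = (1.03×10^-7)(5.62)/(9.1417e-07) = 0.6332 Ω
P = I²R = (13)² × 0.6332 = 107 W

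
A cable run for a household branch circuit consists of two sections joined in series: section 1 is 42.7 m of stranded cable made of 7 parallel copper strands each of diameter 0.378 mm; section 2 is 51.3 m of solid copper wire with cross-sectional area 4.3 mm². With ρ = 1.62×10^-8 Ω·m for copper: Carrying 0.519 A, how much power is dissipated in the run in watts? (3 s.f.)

0.289 W

Section 1: A_strand = π(1.8900e-04)² = 1.122e-07 m²; R₁ = ρL/(N·A_s) = (1.62×10^-8)(42.7)/(7×1.122e-07) = 0.8806 Ω
Section 2: A = 4.3 mm² = 4.300e-06 m²
R₂ = (1.62×10^-8)(51.3)/(4.300e-06) = 0.1933 Ω
R = R₁ + R₂ = 1.074 Ω
P = I²R = (0.519)² × 1.074 = 0.289 W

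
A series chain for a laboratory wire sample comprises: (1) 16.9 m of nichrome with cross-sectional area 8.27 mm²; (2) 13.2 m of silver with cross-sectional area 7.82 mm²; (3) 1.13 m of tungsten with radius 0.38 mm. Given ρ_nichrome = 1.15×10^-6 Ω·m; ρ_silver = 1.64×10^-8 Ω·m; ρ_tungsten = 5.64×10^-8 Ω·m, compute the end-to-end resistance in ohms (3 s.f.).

2.52 Ω

Seg 1: A = 8.27 mm² = 8.270e-06 m²
R_1 = (1.15×10^-6)(16.9)/(8.270e-06) = 2.35 Ω
Seg 2: A = 7.82 mm² = 7.820e-06 m²
R_2 = (1.64×10^-8)(13.2)/(7.820e-06) = 0.02768 Ω
Seg 3: A = πr² = π(3.8000e-04 m)² = 4.536e-07 m²
R_3 = (5.64×10^-8)(1.13)/(4.536e-07) = 0.1405 Ω
R_total = R_1 + R_2 + R_3 = 2.52 Ω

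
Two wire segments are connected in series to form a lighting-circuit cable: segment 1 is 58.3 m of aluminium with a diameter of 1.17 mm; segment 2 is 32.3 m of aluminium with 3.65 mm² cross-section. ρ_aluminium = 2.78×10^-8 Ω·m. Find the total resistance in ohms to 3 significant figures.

Segment 1: A = π(d/2)² = π(5.8500e-04 m)² = 1.075e-06 m²
R₁ = ρL/A = (2.78×10^-8)(58.3)/(1.075e-06) = 1.507 Ω
Segment 2: A = 3.65 mm² = 3.650e-06 m²
R₂ = (2.78×10^-8)(32.3)/(3.650e-06) = 0.246 Ω
R = R₁ + R₂ = 1.75 Ω

1.75 Ω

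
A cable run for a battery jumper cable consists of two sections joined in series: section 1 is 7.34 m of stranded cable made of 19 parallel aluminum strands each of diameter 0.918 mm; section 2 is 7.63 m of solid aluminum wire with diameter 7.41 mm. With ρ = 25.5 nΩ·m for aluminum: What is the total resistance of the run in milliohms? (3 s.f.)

ρ = 25.5 nΩ·m = 2.55×10^-8 Ω·m
Section 1: A_strand = π(4.5900e-04)² = 6.619e-07 m²; R₁ = ρL/(N·A_s) = (2.55×10^-8)(7.34)/(19×6.619e-07) = 0.01488 Ω
Section 2: A = π(d/2)² = π(3.7050e-03 m)² = 4.312e-05 m²
R₂ = (2.55×10^-8)(7.63)/(4.312e-05) = 0.004512 Ω
R = R₁ + R₂ = 19.4 mΩ

19.4 mΩ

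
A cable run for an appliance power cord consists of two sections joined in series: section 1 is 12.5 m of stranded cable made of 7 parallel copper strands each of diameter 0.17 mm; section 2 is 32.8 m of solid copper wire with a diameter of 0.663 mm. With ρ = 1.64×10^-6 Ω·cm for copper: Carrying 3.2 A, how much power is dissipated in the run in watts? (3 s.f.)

ρ = 1.64×10^-6 Ω·cm = 1.64×10^-8 Ω·m
Section 1: A_strand = π(8.5000e-05)² = 2.270e-08 m²; R₁ = ρL/(N·A_s) = (1.64×10^-8)(12.5)/(7×2.270e-08) = 1.29 Ω
Section 2: A = π(d/2)² = π(3.3150e-04 m)² = 3.452e-07 m²
R₂ = (1.64×10^-8)(32.8)/(3.452e-07) = 1.558 Ω
R = R₁ + R₂ = 2.848 Ω
P = I²R = (3.2)² × 2.848 = 29.2 W

29.2 W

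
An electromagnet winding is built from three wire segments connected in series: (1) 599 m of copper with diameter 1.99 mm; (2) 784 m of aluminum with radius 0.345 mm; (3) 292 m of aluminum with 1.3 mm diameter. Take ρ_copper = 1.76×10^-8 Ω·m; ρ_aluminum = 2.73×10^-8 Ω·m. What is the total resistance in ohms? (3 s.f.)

66.6 Ω

Seg 1: A = π(d/2)² = π(9.9500e-04 m)² = 3.110e-06 m²
R_1 = (1.76×10^-8)(599)/(3.110e-06) = 3.39 Ω
Seg 2: A = πr² = π(3.4500e-04 m)² = 3.739e-07 m²
R_2 = (2.73×10^-8)(784)/(3.739e-07) = 57.24 Ω
Seg 3: A = π(d/2)² = π(6.5000e-04 m)² = 1.327e-06 m²
R_3 = (2.73×10^-8)(292)/(1.327e-06) = 6.006 Ω
R_total = R_1 + R_2 + R_3 = 66.6 Ω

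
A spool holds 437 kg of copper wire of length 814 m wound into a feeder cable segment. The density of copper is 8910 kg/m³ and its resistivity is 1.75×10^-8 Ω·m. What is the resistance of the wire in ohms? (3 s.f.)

A = m/(density·L) = 437/(8910×814) = 6.0253e-05 m²
R = ρL/A = (1.75×10^-8)(814)/(6.0253e-05) = 0.236 Ω

0.236 Ω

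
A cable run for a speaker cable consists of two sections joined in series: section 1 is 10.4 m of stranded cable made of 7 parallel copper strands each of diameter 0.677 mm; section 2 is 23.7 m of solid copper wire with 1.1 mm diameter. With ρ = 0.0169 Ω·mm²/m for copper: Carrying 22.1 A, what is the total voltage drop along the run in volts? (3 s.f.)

10.9 V

ρ = 0.0169 Ω·mm²/m = 1.69×10^-8 Ω·m
Section 1: A_strand = π(3.3850e-04)² = 3.600e-07 m²; R₁ = ρL/(N·A_s) = (1.69×10^-8)(10.4)/(7×3.600e-07) = 0.06975 Ω
Section 2: A = π(d/2)² = π(5.5000e-04 m)² = 9.503e-07 m²
R₂ = (1.69×10^-8)(23.7)/(9.503e-07) = 0.4215 Ω
R = R₁ + R₂ = 0.4912 Ω
V = IR = 22.1 × 0.4912 = 10.9 V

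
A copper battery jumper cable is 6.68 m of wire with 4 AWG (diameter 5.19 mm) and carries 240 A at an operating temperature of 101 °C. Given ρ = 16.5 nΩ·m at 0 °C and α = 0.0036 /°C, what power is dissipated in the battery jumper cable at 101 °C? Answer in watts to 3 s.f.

ρ = 16.5 nΩ·m = 1.65×10^-8 Ω·m
A = π(5.19/2 mm)² = π(2.5950e-03 m)² = 2.116e-05 m²
R₍0₎ = ρL/A = (1.65×10^-8)(6.68)/(2.116e-05) = 0.00521 Ω
R₍101₎ = R₍0₎(1 + αΔT) = 0.00521 × (1 + 0.0036×101) = 0.007104 Ω
P = I²R = (240)² × 0.007104 = 409 W

409 W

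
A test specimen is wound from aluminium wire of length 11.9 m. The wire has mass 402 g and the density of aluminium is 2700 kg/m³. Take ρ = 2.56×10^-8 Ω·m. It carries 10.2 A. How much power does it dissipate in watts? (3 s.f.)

A = m/(density·L) = 0.402/(2700×11.9) = 1.2512e-05 m²
R = ρL/A = (2.56×10^-8)(11.9)/(1.2512e-05) = 0.02435 Ω
P = I²R = (10.2)² × 0.02435 = 2.53 W

2.53 W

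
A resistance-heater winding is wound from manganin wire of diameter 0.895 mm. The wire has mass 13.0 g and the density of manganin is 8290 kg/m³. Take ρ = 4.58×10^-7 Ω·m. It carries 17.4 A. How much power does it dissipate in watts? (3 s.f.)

549 W

A = π(d/2)² = π(4.4750e-04 m)² = 6.2912e-07 m²
L = m/(density·A) = 0.013/(8290×6.2912e-07) = 2.493 m
R = ρL/A = (4.58×10^-7)(2.493)/(6.2912e-07) = 1.815 Ω
P = I²R = (17.4)² × 1.815 = 549 W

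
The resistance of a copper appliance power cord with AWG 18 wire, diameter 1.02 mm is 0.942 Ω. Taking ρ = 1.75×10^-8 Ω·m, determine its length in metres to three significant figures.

A = π(1.02/2 mm)² = π(5.1000e-04 m)² = 8.171e-07 m²
L = RA/ρ = (0.942)(8.171e-07)/(1.75×10^-8) = 44.0 m

44.0 m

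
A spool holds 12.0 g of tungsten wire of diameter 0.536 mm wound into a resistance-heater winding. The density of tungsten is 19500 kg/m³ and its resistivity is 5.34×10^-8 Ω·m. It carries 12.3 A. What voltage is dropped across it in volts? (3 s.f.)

A = π(d/2)² = π(2.6800e-04 m)² = 2.2564e-07 m²
L = m/(density·A) = 0.012/(19500×2.2564e-07) = 2.727 m
R = ρL/A = (5.34×10^-8)(2.727)/(2.2564e-07) = 0.6454 Ω
V = IR = 12.3 × 0.6454 = 7.94 V

7.94 V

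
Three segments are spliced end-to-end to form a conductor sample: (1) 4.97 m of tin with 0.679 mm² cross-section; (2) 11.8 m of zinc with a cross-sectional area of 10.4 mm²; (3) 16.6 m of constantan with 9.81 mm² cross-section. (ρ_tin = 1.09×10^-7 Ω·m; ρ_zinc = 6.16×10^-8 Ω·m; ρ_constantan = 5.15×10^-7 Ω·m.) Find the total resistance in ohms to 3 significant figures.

1.74 Ω

Seg 1: A = 0.679 mm² = 6.790e-07 m²
R_1 = (1.09×10^-7)(4.97)/(6.790e-07) = 0.7978 Ω
Seg 2: A = 10.4 mm² = 1.040e-05 m²
R_2 = (6.16×10^-8)(11.8)/(1.040e-05) = 0.06989 Ω
Seg 3: A = 9.81 mm² = 9.810e-06 m²
R_3 = (5.15×10^-7)(16.6)/(9.810e-06) = 0.8715 Ω
R_total = R_1 + R_2 + R_3 = 1.74 Ω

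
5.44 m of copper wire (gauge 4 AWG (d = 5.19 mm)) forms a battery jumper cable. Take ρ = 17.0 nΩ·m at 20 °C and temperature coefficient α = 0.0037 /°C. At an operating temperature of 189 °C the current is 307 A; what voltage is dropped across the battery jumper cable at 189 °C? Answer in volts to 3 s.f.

ρ = 17.0 nΩ·m = 1.70×10^-8 Ω·m
A = π(5.19/2 mm)² = π(2.5950e-03 m)² = 2.116e-05 m²
R₍20₎ = ρL/A = (1.70×10^-8)(5.44)/(2.116e-05) = 0.004371 Ω
R₍189₎ = R₍20₎(1 + αΔT) = 0.004371 × (1 + 0.0037×169) = 0.007105 Ω
V = IR = 307 × 0.007105 = 2.18 V

2.18 V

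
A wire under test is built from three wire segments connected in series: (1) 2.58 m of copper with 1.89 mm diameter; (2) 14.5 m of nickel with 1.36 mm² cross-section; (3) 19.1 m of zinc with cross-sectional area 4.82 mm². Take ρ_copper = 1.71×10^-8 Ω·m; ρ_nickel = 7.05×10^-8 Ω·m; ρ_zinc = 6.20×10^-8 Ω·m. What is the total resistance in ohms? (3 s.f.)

1.01 Ω

Seg 1: A = π(d/2)² = π(9.4500e-04 m)² = 2.806e-06 m²
R_1 = (1.71×10^-8)(2.58)/(2.806e-06) = 0.01573 Ω
Seg 2: A = 1.36 mm² = 1.360e-06 m²
R_2 = (7.05×10^-8)(14.5)/(1.360e-06) = 0.7517 Ω
Seg 3: A = 4.82 mm² = 4.820e-06 m²
R_3 = (6.20×10^-8)(19.1)/(4.820e-06) = 0.2457 Ω
R_total = R_1 + R_2 + R_3 = 1.01 Ω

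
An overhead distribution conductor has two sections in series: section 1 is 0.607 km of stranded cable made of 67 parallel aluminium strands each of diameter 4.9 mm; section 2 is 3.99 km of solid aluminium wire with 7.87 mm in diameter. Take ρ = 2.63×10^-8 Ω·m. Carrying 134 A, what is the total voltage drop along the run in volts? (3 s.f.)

291 V

Section 1: A_strand = π(2.4500e-03)² = 1.886e-05 m²; R₁ = ρL/(N·A_s) = (2.63×10^-8)(607)/(67×1.886e-05) = 0.01264 Ω
Section 2: A = π(d/2)² = π(3.9350e-03 m)² = 4.865e-05 m²
R₂ = (2.63×10^-8)(3990)/(4.865e-05) = 2.157 Ω
R = R₁ + R₂ = 2.17 Ω
V = IR = 134 × 2.17 = 291 V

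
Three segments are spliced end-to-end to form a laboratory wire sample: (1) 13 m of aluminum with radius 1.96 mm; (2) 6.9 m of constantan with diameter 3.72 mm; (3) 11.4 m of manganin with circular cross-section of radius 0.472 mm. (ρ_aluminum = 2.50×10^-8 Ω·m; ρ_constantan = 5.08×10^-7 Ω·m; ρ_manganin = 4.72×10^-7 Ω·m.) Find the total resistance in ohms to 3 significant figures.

8.04 Ω

Seg 1: A = πr² = π(1.9600e-03 m)² = 1.207e-05 m²
R_1 = (2.50×10^-8)(13)/(1.207e-05) = 0.02693 Ω
Seg 2: A = π(d/2)² = π(1.8600e-03 m)² = 1.087e-05 m²
R_2 = (5.08×10^-7)(6.9)/(1.087e-05) = 0.3225 Ω
Seg 3: A = πr² = π(4.7200e-04 m)² = 6.999e-07 m²
R_3 = (4.72×10^-7)(11.4)/(6.999e-07) = 7.688 Ω
R_total = R_1 + R_2 + R_3 = 8.04 Ω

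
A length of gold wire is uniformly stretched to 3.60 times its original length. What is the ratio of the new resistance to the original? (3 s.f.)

Volume constant ⇒ A' = A/k with k = 3.6. R' = ρ(kL)/(A/k) = k²R.
Factor = 13.0

13.0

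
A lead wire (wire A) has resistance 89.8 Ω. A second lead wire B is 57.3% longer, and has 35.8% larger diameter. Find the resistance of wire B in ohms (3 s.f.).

R ∝ L/d², so R_B/R_A = (1 + 57.3/100) × (1 + 35.8/100)⁻²
= 1.573 × 0.5423 = 0.853
R_B = 0.853 × 89.8 = 76.6 Ω

76.6 Ω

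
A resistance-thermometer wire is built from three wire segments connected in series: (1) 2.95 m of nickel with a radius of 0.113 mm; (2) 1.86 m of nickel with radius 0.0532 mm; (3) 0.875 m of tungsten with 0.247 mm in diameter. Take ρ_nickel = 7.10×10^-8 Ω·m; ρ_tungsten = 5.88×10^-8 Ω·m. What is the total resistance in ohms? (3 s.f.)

Seg 1: A = πr² = π(1.1300e-04 m)² = 4.011e-08 m²
R_1 = (7.10×10^-8)(2.95)/(4.011e-08) = 5.221 Ω
Seg 2: A = πr² = π(5.3200e-05 m)² = 8.891e-09 m²
R_2 = (7.10×10^-8)(1.86)/(8.891e-09) = 14.85 Ω
Seg 3: A = π(d/2)² = π(1.2350e-04 m)² = 4.792e-08 m²
R_3 = (5.88×10^-8)(0.875)/(4.792e-08) = 1.074 Ω
R_total = R_1 + R_2 + R_3 = 21.1 Ω

21.1 Ω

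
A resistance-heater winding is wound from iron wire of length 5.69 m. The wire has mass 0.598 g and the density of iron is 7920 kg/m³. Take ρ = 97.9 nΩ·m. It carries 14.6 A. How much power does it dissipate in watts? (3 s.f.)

ρ = 97.9 nΩ·m = 9.79×10^-8 Ω·m
A = m/(density·L) = 5.980×10^-4/(7920×5.69) = 1.3270e-08 m²
R = ρL/A = (9.79×10^-8)(5.69)/(1.3270e-08) = 41.98 Ω
P = I²R = (14.6)² × 41.98 = 8950 W

8950 W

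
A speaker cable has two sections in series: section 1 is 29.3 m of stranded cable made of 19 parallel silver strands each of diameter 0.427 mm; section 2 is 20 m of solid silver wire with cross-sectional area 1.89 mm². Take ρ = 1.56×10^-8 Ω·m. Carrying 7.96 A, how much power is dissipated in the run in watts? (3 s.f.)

Section 1: A_strand = π(2.1350e-04)² = 1.432e-07 m²; R₁ = ρL/(N·A_s) = (1.56×10^-8)(29.3)/(19×1.432e-07) = 0.168 Ω
Section 2: A = 1.89 mm² = 1.890e-06 m²
R₂ = (1.56×10^-8)(20)/(1.890e-06) = 0.1651 Ω
R = R₁ + R₂ = 0.3331 Ω
P = I²R = (7.96)² × 0.3331 = 21.1 W

21.1 W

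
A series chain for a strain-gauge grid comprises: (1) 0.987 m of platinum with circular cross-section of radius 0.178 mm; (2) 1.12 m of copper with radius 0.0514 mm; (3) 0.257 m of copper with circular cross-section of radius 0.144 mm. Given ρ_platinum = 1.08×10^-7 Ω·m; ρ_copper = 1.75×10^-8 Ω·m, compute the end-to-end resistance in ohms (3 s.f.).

Seg 1: A = πr² = π(1.7800e-04 m)² = 9.954e-08 m²
R_1 = (1.08×10^-7)(0.987)/(9.954e-08) = 1.071 Ω
Seg 2: A = πr² = π(5.1400e-05 m)² = 8.300e-09 m²
R_2 = (1.75×10^-8)(1.12)/(8.300e-09) = 2.361 Ω
Seg 3: A = πr² = π(1.4400e-04 m)² = 6.514e-08 m²
R_3 = (1.75×10^-8)(0.257)/(6.514e-08) = 0.06904 Ω
R_total = R_1 + R_2 + R_3 = 3.50 Ω

3.50 Ω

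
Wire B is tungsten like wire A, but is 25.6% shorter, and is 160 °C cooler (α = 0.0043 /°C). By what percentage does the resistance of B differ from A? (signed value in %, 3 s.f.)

R ∝ ρL/d² with ρ ∝ (1+αΔT), so R_B/R_A = (1 − 25.6/100) × (1 − 0.0043×160)
= 0.744 × 0.312 = 0.2321
(R_B − R_A)/R_A = 0.2321 − 1 = -76.8%

-76.8%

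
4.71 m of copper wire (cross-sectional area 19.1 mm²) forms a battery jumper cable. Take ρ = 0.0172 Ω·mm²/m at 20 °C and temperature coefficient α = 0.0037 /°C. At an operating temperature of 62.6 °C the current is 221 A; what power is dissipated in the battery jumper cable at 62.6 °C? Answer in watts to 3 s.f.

ρ = 0.0172 Ω·mm²/m = 1.72×10^-8 Ω·m
A = 19.1 mm² = 1.910e-05 m²
R₍20₎ = ρL/A = (1.72×10^-8)(4.71)/(1.910e-05) = 0.004241 Ω
R₍62.6₎ = R₍20₎(1 + αΔT) = 0.004241 × (1 + 0.0037×42.6) = 0.00491 Ω
P = I²R = (221)² × 0.00491 = 240 W

240 W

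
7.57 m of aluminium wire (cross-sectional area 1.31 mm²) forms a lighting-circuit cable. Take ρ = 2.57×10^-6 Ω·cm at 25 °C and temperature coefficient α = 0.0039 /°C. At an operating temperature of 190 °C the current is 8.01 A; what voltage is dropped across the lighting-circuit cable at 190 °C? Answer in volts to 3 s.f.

ρ = 2.57×10^-6 Ω·cm = 2.57×10^-8 Ω·m
A = 1.31 mm² = 1.310e-06 m²
R₍25₎ = ρL/A = (2.57×10^-8)(7.57)/(1.310e-06) = 0.1485 Ω
R₍190₎ = R₍25₎(1 + αΔT) = 0.1485 × (1 + 0.0039×165) = 0.2441 Ω
V = IR = 8.01 × 0.2441 = 1.96 V

1.96 V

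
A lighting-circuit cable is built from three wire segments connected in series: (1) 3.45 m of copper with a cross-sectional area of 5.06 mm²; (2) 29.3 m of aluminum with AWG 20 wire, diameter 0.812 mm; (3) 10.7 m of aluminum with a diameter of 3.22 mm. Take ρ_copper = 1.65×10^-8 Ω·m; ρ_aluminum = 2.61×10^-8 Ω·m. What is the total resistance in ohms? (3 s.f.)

Seg 1: A = 5.06 mm² = 5.060e-06 m²
R_1 = (1.65×10^-8)(3.45)/(5.060e-06) = 0.01125 Ω
Seg 2: A = π(0.812/2 mm)² = π(4.0600e-04 m)² = 5.178e-07 m²
R_2 = (2.61×10^-8)(29.3)/(5.178e-07) = 1.477 Ω
Seg 3: A = π(d/2)² = π(1.6100e-03 m)² = 8.143e-06 m²
R_3 = (2.61×10^-8)(10.7)/(8.143e-06) = 0.03429 Ω
R_total = R_1 + R_2 + R_3 = 1.52 Ω

1.52 Ω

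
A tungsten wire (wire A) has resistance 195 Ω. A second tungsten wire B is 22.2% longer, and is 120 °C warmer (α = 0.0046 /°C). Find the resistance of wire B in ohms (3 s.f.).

R ∝ ρL/d² with ρ ∝ (1+αΔT), so R_B/R_A = (1 + 22.2/100) × (1 + 0.0046×120)
= 1.222 × 1.552 = 1.897
R_B = 1.897 × 195 = 370 Ω

370 Ω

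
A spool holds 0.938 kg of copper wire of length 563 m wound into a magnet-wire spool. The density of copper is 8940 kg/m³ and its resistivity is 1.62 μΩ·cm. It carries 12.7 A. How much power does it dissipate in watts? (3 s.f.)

ρ = 1.62 μΩ·cm = 1.62×10^-8 Ω·m
A = m/(density·L) = 0.938/(8940×563) = 1.8636e-07 m²
R = ρL/A = (1.62×10^-8)(563)/(1.8636e-07) = 48.94 Ω
P = I²R = (12.7)² × 48.94 = 7890 W

7890 W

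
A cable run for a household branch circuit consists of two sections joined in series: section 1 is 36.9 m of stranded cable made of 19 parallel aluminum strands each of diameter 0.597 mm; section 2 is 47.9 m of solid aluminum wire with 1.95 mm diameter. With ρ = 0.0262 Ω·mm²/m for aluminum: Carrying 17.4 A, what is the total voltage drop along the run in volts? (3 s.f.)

ρ = 0.0262 Ω·mm²/m = 2.62×10^-8 Ω·m
Section 1: A_strand = π(2.9850e-04)² = 2.799e-07 m²; R₁ = ρL/(N·A_s) = (2.62×10^-8)(36.9)/(19×2.799e-07) = 0.1818 Ω
Section 2: A = π(d/2)² = π(9.7500e-04 m)² = 2.986e-06 m²
R₂ = (2.62×10^-8)(47.9)/(2.986e-06) = 0.4202 Ω
R = R₁ + R₂ = 0.602 Ω
V = IR = 17.4 × 0.602 = 10.5 V

10.5 V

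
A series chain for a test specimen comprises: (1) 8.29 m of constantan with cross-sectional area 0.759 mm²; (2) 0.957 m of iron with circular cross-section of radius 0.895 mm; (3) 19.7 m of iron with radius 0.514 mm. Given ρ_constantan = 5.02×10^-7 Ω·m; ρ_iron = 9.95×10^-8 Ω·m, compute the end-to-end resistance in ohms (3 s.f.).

7.88 Ω

Seg 1: A = 0.759 mm² = 7.590e-07 m²
R_1 = (5.02×10^-7)(8.29)/(7.590e-07) = 5.483 Ω
Seg 2: A = πr² = π(8.9500e-04 m)² = 2.516e-06 m²
R_2 = (9.95×10^-8)(0.957)/(2.516e-06) = 0.03784 Ω
Seg 3: A = πr² = π(5.1400e-04 m)² = 8.300e-07 m²
R_3 = (9.95×10^-8)(19.7)/(8.300e-07) = 2.362 Ω
R_total = R_1 + R_2 + R_3 = 7.88 Ω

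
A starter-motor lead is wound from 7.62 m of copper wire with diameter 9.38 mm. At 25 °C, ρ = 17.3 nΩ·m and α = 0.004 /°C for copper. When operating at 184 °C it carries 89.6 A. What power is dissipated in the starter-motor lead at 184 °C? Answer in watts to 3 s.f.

ρ = 17.3 nΩ·m = 1.73×10^-8 Ω·m
A = π(d/2)² = π(4.6900e-03 m)² = 6.910e-05 m²
R₍25₎ = ρL/A = (1.73×10^-8)(7.62)/(6.910e-05) = 0.001908 Ω
R₍184₎ = R₍25₎(1 + αΔT) = 0.001908 × (1 + 0.004×159) = 0.003121 Ω
P = I²R = (89.6)² × 0.003121 = 25.1 W

25.1 W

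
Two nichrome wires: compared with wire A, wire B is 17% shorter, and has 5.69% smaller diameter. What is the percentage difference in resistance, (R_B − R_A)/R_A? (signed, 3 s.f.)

R ∝ L/d², so R_B/R_A = (1 − 17/100) × (1 − 5.69/100)⁻²
= 0.83 × 1.124 = 0.9332
(R_B − R_A)/R_A = 0.9332 − 1 = -6.68%

-6.68%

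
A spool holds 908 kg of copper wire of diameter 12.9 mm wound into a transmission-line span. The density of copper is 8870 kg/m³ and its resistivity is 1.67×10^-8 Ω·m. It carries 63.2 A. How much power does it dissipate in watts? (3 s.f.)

400 W

A = π(d/2)² = π(6.4500e-03 m)² = 1.3070e-04 m²
L = m/(density·A) = 908/(8870×1.3070e-04) = 783.2 m
R = ρL/A = (1.67×10^-8)(783.2)/(1.3070e-04) = 0.1001 Ω
P = I²R = (63.2)² × 0.1001 = 400 W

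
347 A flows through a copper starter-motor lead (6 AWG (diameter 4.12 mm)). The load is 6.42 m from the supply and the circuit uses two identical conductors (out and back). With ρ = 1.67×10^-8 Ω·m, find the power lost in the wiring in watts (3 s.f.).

1940 W

A = π(4.12/2 mm)² = π(2.0600e-03 m)² = 1.333e-05 m²
Total conductor length (both ways) L = 2 × 6.42 = 12.84 m
R = ρL/A = (1.67×10^-8)(12.84)/(1.333e-05) = 0.01608 Ω
P = I²R = (347)² × 0.01608 = 1940 W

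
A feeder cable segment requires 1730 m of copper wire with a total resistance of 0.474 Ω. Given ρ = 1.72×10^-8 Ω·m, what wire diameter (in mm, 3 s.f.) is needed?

8.94 mm

A = ρL/R = (1.72×10^-8)(1730)/(0.474) = 6.278e-05 m²
d = 2√(A/π) = 8.940e-03 m = 8.94 mm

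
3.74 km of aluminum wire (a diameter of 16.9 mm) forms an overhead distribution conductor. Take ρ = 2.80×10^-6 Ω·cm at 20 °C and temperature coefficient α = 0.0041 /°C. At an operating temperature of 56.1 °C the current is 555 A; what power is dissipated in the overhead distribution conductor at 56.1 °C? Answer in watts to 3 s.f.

ρ = 2.80×10^-6 Ω·cm = 2.80×10^-8 Ω·m
A = π(d/2)² = π(8.4500e-03 m)² = 2.243e-04 m²
R₍20₎ = ρL/A = (2.80×10^-8)(3740)/(2.243e-04) = 0.4668 Ω
R₍56.1₎ = R₍20₎(1 + αΔT) = 0.4668 × (1 + 0.0041×36.1) = 0.5359 Ω
P = I²R = (555)² × 0.5359 = 1.65×10^5 W

1.65×10^5 W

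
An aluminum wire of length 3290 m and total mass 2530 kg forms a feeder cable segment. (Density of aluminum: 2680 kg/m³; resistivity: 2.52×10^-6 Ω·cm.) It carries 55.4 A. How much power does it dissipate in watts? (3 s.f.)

887 W

ρ = 2.52×10^-6 Ω·cm = 2.52×10^-8 Ω·m
A = m/(density·L) = 2530/(2680×3290) = 2.8694e-04 m²
R = ρL/A = (2.52×10^-8)(3290)/(2.8694e-04) = 0.2889 Ω
P = I²R = (55.4)² × 0.2889 = 887 W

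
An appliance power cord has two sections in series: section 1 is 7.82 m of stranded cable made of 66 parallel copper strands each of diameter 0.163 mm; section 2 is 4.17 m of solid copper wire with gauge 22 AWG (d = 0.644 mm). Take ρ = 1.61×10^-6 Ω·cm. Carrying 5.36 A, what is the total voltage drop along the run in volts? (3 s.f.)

1.59 V

ρ = 1.61×10^-6 Ω·cm = 1.61×10^-8 Ω·m
Section 1: A_strand = π(8.1500e-05)² = 2.087e-08 m²; R₁ = ρL/(N·A_s) = (1.61×10^-8)(7.82)/(66×2.087e-08) = 0.09142 Ω
Section 2: A = π(0.644/2 mm)² = π(3.2200e-04 m)² = 3.257e-07 m²
R₂ = (1.61×10^-8)(4.17)/(3.257e-07) = 0.2061 Ω
R = R₁ + R₂ = 0.2975 Ω
V = IR = 5.36 × 0.2975 = 1.59 V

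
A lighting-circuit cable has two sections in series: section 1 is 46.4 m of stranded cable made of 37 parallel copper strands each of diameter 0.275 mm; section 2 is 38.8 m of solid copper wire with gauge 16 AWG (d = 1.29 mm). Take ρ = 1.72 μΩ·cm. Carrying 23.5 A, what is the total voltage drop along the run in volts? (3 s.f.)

ρ = 1.72 μΩ·cm = 1.72×10^-8 Ω·m
Section 1: A_strand = π(1.3750e-04)² = 5.940e-08 m²; R₁ = ρL/(N·A_s) = (1.72×10^-8)(46.4)/(37×5.940e-08) = 0.3632 Ω
Section 2: A = π(1.29/2 mm)² = π(6.4500e-04 m)² = 1.307e-06 m²
R₂ = (1.72×10^-8)(38.8)/(1.307e-06) = 0.5106 Ω
R = R₁ + R₂ = 0.8738 Ω
V = IR = 23.5 × 0.8738 = 20.5 V

20.5 V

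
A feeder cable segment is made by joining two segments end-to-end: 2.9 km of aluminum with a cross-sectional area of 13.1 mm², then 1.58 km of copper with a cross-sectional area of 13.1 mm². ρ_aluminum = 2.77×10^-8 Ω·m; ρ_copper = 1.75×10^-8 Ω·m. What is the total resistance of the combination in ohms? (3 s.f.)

8.24 Ω

Segment 1: A = 13.1 mm² = 1.310e-05 m²
R₁ = ρL/A = (2.77×10^-8)(2900)/(1.310e-05) = 6.132 Ω
R₂ = (1.75×10^-8)(1580)/(1.310e-05) = 2.111 Ω
R = R₁ + R₂ = 8.24 Ω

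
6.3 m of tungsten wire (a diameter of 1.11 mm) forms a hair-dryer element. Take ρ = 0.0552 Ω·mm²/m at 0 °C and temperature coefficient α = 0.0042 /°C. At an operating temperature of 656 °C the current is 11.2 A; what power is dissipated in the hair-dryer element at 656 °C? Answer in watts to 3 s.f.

169 W

ρ = 0.0552 Ω·mm²/m = 5.52×10^-8 Ω·m
A = π(d/2)² = π(5.5500e-04 m)² = 9.677e-07 m²
R₍0₎ = ρL/A = (5.52×10^-8)(6.3)/(9.677e-07) = 0.3594 Ω
R₍656₎ = R₍0₎(1 + αΔT) = 0.3594 × (1 + 0.0042×656) = 1.35 Ω
P = I²R = (11.2)² × 1.35 = 169 W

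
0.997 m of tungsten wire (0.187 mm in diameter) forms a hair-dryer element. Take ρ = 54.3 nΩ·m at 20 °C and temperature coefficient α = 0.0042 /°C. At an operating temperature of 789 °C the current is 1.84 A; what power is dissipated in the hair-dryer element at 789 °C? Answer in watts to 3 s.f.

28.2 W

ρ = 54.3 nΩ·m = 5.43×10^-8 Ω·m
A = π(d/2)² = π(9.3500e-05 m)² = 2.746e-08 m²
R₍20₎ = ρL/A = (5.43×10^-8)(0.997)/(2.746e-08) = 1.971 Ω
R₍789₎ = R₍20₎(1 + αΔT) = 1.971 × (1 + 0.0042×769) = 8.338 Ω
P = I²R = (1.84)² × 8.338 = 28.2 W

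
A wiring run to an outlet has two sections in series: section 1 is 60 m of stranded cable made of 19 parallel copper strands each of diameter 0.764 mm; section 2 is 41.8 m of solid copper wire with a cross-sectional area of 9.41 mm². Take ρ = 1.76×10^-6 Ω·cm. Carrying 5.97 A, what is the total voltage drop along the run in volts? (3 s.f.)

ρ = 1.76×10^-6 Ω·cm = 1.76×10^-8 Ω·m
Section 1: A_strand = π(3.8200e-04)² = 4.584e-07 m²; R₁ = ρL/(N·A_s) = (1.76×10^-8)(60)/(19×4.584e-07) = 0.1212 Ω
Section 2: A = 9.41 mm² = 9.410e-06 m²
R₂ = (1.76×10^-8)(41.8)/(9.410e-06) = 0.07818 Ω
R = R₁ + R₂ = 0.1994 Ω
V = IR = 5.97 × 0.1994 = 1.19 V

1.19 V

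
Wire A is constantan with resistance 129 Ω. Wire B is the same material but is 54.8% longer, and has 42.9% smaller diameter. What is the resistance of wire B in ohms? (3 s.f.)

612 Ω

R ∝ L/d², so R_B/R_A = (1 + 54.8/100) × (1 − 42.9/100)⁻²
= 1.548 × 3.067 = 4.748
R_B = 4.748 × 129 = 612 Ω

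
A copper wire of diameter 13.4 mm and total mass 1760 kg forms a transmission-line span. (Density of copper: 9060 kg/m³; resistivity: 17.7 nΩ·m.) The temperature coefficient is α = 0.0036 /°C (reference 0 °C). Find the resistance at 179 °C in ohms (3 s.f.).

0.284 Ω

ρ = 17.7 nΩ·m = 1.77×10^-8 Ω·m
A = π(d/2)² = π(6.7000e-03 m)² = 1.4103e-04 m²
L = m/(density·A) = 1760/(9060×1.4103e-04) = 1377 m
R = ρL/A = (1.77×10^-8)(1377)/(1.4103e-04) = 0.1729 Ω
R(179 °C) = 0.1729 × (1 + 0.0036×179) = 0.284 Ω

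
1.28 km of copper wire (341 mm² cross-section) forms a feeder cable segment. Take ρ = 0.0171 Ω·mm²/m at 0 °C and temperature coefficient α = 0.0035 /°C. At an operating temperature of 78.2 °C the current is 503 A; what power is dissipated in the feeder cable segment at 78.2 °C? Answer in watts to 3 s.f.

ρ = 0.0171 Ω·mm²/m = 1.71×10^-8 Ω·m
A = 341 mm² = 3.410e-04 m²
R₍0₎ = ρL/A = (1.71×10^-8)(1280)/(3.410e-04) = 0.06419 Ω
R₍78.2₎ = R₍0₎(1 + αΔT) = 0.06419 × (1 + 0.0035×78.2) = 0.08176 Ω
P = I²R = (503)² × 0.08176 = 20700 W

20700 W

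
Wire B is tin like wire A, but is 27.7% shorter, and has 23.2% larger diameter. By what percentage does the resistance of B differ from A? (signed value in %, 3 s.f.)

R ∝ L/d², so R_B/R_A = (1 − 27.7/100) × (1 + 23.2/100)⁻²
= 0.723 × 0.6588 = 0.4763
(R_B − R_A)/R_A = 0.4763 − 1 = -52.4%

-52.4%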